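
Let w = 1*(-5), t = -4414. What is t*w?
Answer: 22070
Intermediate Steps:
w = -5
t*w = -4414*(-5) = 22070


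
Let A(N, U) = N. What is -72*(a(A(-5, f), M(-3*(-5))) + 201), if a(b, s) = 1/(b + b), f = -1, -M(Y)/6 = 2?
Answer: -72324/5 ≈ -14465.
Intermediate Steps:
M(Y) = -12 (M(Y) = -6*2 = -12)
a(b, s) = 1/(2*b)
-72*(a(A(-5, f), M(-3*(-5))) + 201) = -72*((1/2)/(-5) + 201) = -72*((1/2)*(-1/5) + 201) = -72*(-1/10 + 201) = -72*2009/10 = -72324/5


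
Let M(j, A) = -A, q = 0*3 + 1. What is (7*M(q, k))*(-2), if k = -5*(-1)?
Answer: 70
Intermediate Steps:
k = 5
q = 1 (q = 0 + 1 = 1)
(7*M(q, k))*(-2) = (7*(-1*5))*(-2) = (7*(-5))*(-2) = -35*(-2) = 70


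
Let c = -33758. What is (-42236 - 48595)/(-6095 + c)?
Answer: 90831/39853 ≈ 2.2792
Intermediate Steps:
(-42236 - 48595)/(-6095 + c) = (-42236 - 48595)/(-6095 - 33758) = -90831/(-39853) = -90831*(-1/39853) = 90831/39853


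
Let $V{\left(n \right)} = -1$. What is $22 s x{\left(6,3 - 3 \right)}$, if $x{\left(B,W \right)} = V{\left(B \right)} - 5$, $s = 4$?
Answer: $-528$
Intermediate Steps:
$x{\left(B,W \right)} = -6$ ($x{\left(B,W \right)} = -1 - 5 = -6$)
$22 s x{\left(6,3 - 3 \right)} = 22 \cdot 4 \left(-6\right) = 88 \left(-6\right) = -528$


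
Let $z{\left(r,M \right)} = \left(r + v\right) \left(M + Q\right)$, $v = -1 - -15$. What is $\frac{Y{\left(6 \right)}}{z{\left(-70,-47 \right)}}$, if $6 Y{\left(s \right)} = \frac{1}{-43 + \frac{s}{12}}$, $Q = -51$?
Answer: $- \frac{1}{1399440} \approx -7.1457 \cdot 10^{-7}$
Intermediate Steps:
$v = 14$ ($v = -1 + 15 = 14$)
$Y{\left(s \right)} = \frac{1}{6 \left(-43 + \frac{s}{12}\right)}$
$z{\left(r,M \right)} = \left(-51 + M\right) \left(14 + r\right)$ ($z{\left(r,M \right)} = \left(r + 14\right) \left(M - 51\right) = \left(14 + r\right) \left(-51 + M\right) = \left(-51 + M\right) \left(14 + r\right)$)
$\frac{Y{\left(6 \right)}}{z{\left(-70,-47 \right)}} = \frac{2 \frac{1}{-516 + 6}}{-714 - -3570 + 14 \left(-47\right) - -3290} = \frac{2 \frac{1}{-510}}{-714 + 3570 - 658 + 3290} = \frac{2 \left(- \frac{1}{510}\right)}{5488} = \left(- \frac{1}{255}\right) \frac{1}{5488} = - \frac{1}{1399440}$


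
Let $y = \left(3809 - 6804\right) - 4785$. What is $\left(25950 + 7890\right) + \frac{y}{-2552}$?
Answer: $\frac{21591865}{638} \approx 33843.0$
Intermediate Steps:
$y = -7780$ ($y = \left(3809 - 6804\right) - 4785 = -2995 - 4785 = -7780$)
$\left(25950 + 7890\right) + \frac{y}{-2552} = \left(25950 + 7890\right) - \frac{7780}{-2552} = 33840 - - \frac{1945}{638} = 33840 + \frac{1945}{638} = \frac{21591865}{638}$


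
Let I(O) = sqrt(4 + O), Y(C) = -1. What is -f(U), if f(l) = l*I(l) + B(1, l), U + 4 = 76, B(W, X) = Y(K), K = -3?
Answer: 1 - 144*sqrt(19) ≈ -626.68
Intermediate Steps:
B(W, X) = -1
U = 72 (U = -4 + 76 = 72)
f(l) = -1 + l*sqrt(4 + l) (f(l) = l*sqrt(4 + l) - 1 = -1 + l*sqrt(4 + l))
-f(U) = -(-1 + 72*sqrt(4 + 72)) = -(-1 + 72*sqrt(76)) = -(-1 + 72*(2*sqrt(19))) = -(-1 + 144*sqrt(19)) = 1 - 144*sqrt(19)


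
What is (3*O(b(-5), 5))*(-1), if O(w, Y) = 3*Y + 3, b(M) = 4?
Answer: -54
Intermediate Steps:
O(w, Y) = 3 + 3*Y
(3*O(b(-5), 5))*(-1) = (3*(3 + 3*5))*(-1) = (3*(3 + 15))*(-1) = (3*18)*(-1) = 54*(-1) = -54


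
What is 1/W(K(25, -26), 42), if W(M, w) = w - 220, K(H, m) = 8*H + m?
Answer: -1/178 ≈ -0.0056180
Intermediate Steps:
K(H, m) = m + 8*H
W(M, w) = -220 + w
1/W(K(25, -26), 42) = 1/(-220 + 42) = 1/(-178) = -1/178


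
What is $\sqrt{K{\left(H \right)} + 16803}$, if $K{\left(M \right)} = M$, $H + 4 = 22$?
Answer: $3 \sqrt{1869} \approx 129.7$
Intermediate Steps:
$H = 18$ ($H = -4 + 22 = 18$)
$\sqrt{K{\left(H \right)} + 16803} = \sqrt{18 + 16803} = \sqrt{16821} = 3 \sqrt{1869}$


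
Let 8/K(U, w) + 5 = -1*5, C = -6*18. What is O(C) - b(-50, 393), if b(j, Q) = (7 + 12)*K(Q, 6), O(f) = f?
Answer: -464/5 ≈ -92.800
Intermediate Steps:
C = -108
K(U, w) = -4/5 (K(U, w) = 8/(-5 - 1*5) = 8/(-5 - 5) = 8/(-10) = 8*(-1/10) = -4/5)
b(j, Q) = -76/5 (b(j, Q) = (7 + 12)*(-4/5) = 19*(-4/5) = -76/5)
O(C) - b(-50, 393) = -108 - 1*(-76/5) = -108 + 76/5 = -464/5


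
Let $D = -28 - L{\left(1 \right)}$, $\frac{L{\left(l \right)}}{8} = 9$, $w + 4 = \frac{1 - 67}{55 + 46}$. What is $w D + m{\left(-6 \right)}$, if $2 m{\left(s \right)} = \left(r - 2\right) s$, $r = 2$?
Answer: $\frac{47000}{101} \approx 465.35$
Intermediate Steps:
$w = - \frac{470}{101}$ ($w = -4 + \frac{1 - 67}{55 + 46} = -4 - \frac{66}{101} = - \frac{470}{101} \approx -4.6535$)
$L{\left(l \right)} = 72$ ($L{\left(l \right)} = 8 \cdot 9 = 72$)
$m{\left(s \right)} = 0$ ($m{\left(s \right)} = \frac{\left(2 - 2\right) s}{2} = \frac{0 s}{2} = \frac{1}{2} \cdot 0 = 0$)
$D = -100$ ($D = -28 - 72 = -100$)
$w D + m{\left(-6 \right)} = \left(- \frac{470}{101}\right) \left(-100\right) + 0 = \frac{47000}{101} + 0 = \frac{47000}{101}$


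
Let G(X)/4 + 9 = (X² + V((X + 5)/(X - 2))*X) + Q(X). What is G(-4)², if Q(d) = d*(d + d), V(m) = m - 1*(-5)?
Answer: 55696/9 ≈ 6188.4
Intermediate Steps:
V(m) = 5 + m (V(m) = m + 5 = 5 + m)
Q(d) = 2*d² (Q(d) = d*(2*d) = 2*d²)
G(X) = -36 + 12*X² + 4*X*(5 + (5 + X)/(-2 + X)) (G(X) = -36 + 4*((X² + (5 + (X + 5)/(X - 2))*X) + 2*X²) = -36 + 4*((X² + (5 + (5 + X)/(-2 + X))*X) + 2*X²) = -36 + 4*((X² + X*(5 + (5 + X)/(-2 + X))) + 2*X²) = -36 + 4*(3*X² + X*(5 + (5 + X)/(-2 + X))) = -36 + (12*X² + 4*X*(5 + (5 + X)/(-2 + X))) = -36 + 12*X² + 4*X*(5 + (5 + X)/(-2 + X)))
G(-4)² = (4*(18 - 14*(-4) + 3*(-4)³)/(-2 - 4))² = (4*(18 + 56 + 3*(-64))/(-6))² = (4*(-⅙)*(18 + 56 - 192))² = (4*(-⅙)*(-118))² = (236/3)² = 55696/9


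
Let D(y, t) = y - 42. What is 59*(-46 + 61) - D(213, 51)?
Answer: 714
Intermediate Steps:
D(y, t) = -42 + y
59*(-46 + 61) - D(213, 51) = 59*(-46 + 61) - (-42 + 213) = 59*15 - 1*171 = 885 - 171 = 714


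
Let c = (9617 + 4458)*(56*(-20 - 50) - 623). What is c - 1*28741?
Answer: -63971466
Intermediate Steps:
c = -63942725 (c = 14075*(56*(-70) - 623) = 14075*(-3920 - 623) = 14075*(-4543) = -63942725)
c - 1*28741 = -63942725 - 1*28741 = -63942725 - 28741 = -63971466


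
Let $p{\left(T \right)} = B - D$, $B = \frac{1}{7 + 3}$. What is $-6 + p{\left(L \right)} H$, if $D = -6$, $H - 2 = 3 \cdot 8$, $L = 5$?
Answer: $\frac{763}{5} \approx 152.6$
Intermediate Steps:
$H = 26$ ($H = 2 + 3 \cdot 8 = 2 + 24 = 26$)
$B = \frac{1}{10} \approx 0.1$
$p{\left(T \right)} = \frac{61}{10}$ ($p{\left(T \right)} = \frac{1}{10} - -6 = \frac{1}{10} + 6 = \frac{61}{10}$)
$-6 + p{\left(L \right)} H = -6 + \frac{61}{10} \cdot 26 = -6 + \frac{793}{5} = \frac{763}{5}$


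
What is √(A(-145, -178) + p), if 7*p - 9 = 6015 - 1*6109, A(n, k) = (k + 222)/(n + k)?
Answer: I*√62772143/2261 ≈ 3.5042*I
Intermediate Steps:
A(n, k) = (222 + k)/(k + n)
p = -85/7 (p = 9/7 + (6015 - 1*6109)/7 = 9/7 + (6015 - 6109)/7 = 9/7 + (⅐)*(-94) = 9/7 - 94/7 = -85/7 ≈ -12.143)
√(A(-145, -178) + p) = √((222 - 178)/(-178 - 145) - 85/7) = √(44/(-323) - 85/7) = √(-1/323*44 - 85/7) = √(-44/323 - 85/7) = √(-27763/2261) = I*√62772143/2261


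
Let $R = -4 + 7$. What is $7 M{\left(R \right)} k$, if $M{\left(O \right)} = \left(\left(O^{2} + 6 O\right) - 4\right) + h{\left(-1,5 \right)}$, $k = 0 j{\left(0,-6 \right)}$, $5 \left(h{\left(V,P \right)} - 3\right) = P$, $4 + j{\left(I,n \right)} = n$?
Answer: $0$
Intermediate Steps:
$R = 3$
$j{\left(I,n \right)} = -4 + n$
$h{\left(V,P \right)} = 3 + \frac{P}{5}$
$k = 0$ ($k = 0 \left(-4 - 6\right) = 0 \left(-10\right) = 0$)
$M{\left(O \right)} = O^{2} + 6 O$ ($M{\left(O \right)} = \left(\left(O^{2} + 6 O\right) - 4\right) + \left(3 + \frac{1}{5} \cdot 5\right) = \left(-4 + O^{2} + 6 O\right) + \left(3 + 1\right) = \left(-4 + O^{2} + 6 O\right) + 4 = O^{2} + 6 O$)
$7 M{\left(R \right)} k = 7 \cdot 3 \left(6 + 3\right) 0 = 7 \cdot 3 \cdot 9 \cdot 0 = 7 \cdot 27 \cdot 0 = 189 \cdot 0 = 0$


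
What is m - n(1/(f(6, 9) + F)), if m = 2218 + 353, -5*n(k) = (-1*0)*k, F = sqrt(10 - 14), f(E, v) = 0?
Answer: 2571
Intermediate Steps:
F = 2*I (F = sqrt(-4) = 2*I ≈ 2.0*I)
n(k) = 0 (n(k) = -(-1*0)*k/5 = -0*k = -1/5*0 = 0)
m = 2571
m - n(1/(f(6, 9) + F)) = 2571 - 1*0 = 2571 + 0 = 2571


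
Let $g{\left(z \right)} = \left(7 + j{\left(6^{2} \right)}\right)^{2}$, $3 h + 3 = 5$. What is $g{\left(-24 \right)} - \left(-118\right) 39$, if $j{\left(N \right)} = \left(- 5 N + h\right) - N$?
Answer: $\frac{432043}{9} \approx 48005.0$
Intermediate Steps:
$h = \frac{2}{3}$ ($h = -1 + \frac{1}{3} \cdot 5 = -1 + \frac{5}{3} = \frac{2}{3} \approx 0.66667$)
$j{\left(N \right)} = \frac{2}{3} - 6 N$ ($j{\left(N \right)} = \left(- 5 N + \frac{2}{3}\right) - N = \left(\frac{2}{3} - 5 N\right) - N = \frac{2}{3} - 6 N$)
$g{\left(z \right)} = \frac{390625}{9}$ ($g{\left(z \right)} = \left(7 + \left(\frac{2}{3} - 6 \cdot 6^{2}\right)\right)^{2} = \left(7 + \left(\frac{2}{3} - 216\right)\right)^{2} = \left(7 - \frac{646}{3}\right)^{2} = \left(- \frac{625}{3}\right)^{2} = \frac{390625}{9}$)
$g{\left(-24 \right)} - \left(-118\right) 39 = \frac{390625}{9} - \left(-118\right) 39 = \frac{390625}{9} - -4602 = \frac{390625}{9} + 4602 = \frac{432043}{9}$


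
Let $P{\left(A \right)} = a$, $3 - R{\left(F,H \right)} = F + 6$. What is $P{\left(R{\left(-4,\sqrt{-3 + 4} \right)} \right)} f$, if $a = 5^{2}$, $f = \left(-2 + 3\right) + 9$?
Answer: $250$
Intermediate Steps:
$f = 10$ ($f = 1 + 9 = 10$)
$a = 25$
$R{\left(F,H \right)} = -3 - F$ ($R{\left(F,H \right)} = 3 - \left(F + 6\right) = 3 - \left(6 + F\right) = -3 - F$)
$P{\left(A \right)} = 25$
$P{\left(R{\left(-4,\sqrt{-3 + 4} \right)} \right)} f = 25 \cdot 10 = 250$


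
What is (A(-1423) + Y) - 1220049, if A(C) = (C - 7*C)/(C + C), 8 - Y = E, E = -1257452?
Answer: 37408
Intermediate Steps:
Y = 1257460 (Y = 8 - 1*(-1257452) = 8 + 1257452 = 1257460)
A(C) = -3 (A(C) = (-6*C)/((2*C)) = (-6*C)*(1/(2*C)) = -3)
(A(-1423) + Y) - 1220049 = (-3 + 1257460) - 1220049 = 1257457 - 1220049 = 37408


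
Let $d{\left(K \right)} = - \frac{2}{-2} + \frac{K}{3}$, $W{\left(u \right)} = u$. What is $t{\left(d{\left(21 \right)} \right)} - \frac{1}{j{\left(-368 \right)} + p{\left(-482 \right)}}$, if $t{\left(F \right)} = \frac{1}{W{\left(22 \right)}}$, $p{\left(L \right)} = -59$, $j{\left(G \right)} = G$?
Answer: $\frac{449}{9394} \approx 0.047796$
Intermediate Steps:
$d{\left(K \right)} = 1 + \frac{K}{3}$ ($d{\left(K \right)} = \left(-2\right) \left(- \frac{1}{2}\right) + K \frac{1}{3} = 1 + \frac{K}{3}$)
$t{\left(F \right)} = \frac{1}{22}$
$t{\left(d{\left(21 \right)} \right)} - \frac{1}{j{\left(-368 \right)} + p{\left(-482 \right)}} = \frac{1}{22} - \frac{1}{-368 - 59} = \frac{1}{22} - \frac{1}{-427} = \frac{1}{22} - - \frac{1}{427} = \frac{1}{22} + \frac{1}{427} = \frac{449}{9394}$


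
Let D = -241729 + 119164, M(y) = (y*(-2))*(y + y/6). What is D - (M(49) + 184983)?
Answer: -905837/3 ≈ -3.0195e+5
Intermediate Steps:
M(y) = -7*y²/3 (M(y) = (-2*y)*(y + y*(⅙)) = (-2*y)*(y + y/6) = (-2*y)*(7*y/6) = -7*y²/3)
D = -122565
D - (M(49) + 184983) = -122565 - (-7/3*49² + 184983) = -122565 - (-7/3*2401 + 184983) = -122565 - (-16807/3 + 184983) = -122565 - 1*538142/3 = -122565 - 538142/3 = -905837/3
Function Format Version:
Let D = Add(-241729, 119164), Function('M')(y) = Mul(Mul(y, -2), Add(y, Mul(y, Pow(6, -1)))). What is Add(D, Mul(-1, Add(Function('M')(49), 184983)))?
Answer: Rational(-905837, 3) ≈ -3.0195e+5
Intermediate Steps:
Function('M')(y) = Mul(Rational(-7, 3), Pow(y, 2)) (Function('M')(y) = Mul(Mul(-2, y), Add(y, Mul(y, Rational(1, 6)))) = Mul(Mul(-2, y), Add(y, Mul(Rational(1, 6), y))) = Mul(Mul(-2, y), Mul(Rational(7, 6), y)) = Mul(Rational(-7, 3), Pow(y, 2)))
D = -122565
Add(D, Mul(-1, Add(Function('M')(49), 184983))) = Add(-122565, Mul(-1, Add(Mul(Rational(-7, 3), Pow(49, 2)), 184983))) = Add(-122565, Mul(-1, Add(Mul(Rational(-7, 3), 2401), 184983))) = Add(-122565, Mul(-1, Add(Rational(-16807, 3), 184983))) = Add(-122565, Mul(-1, Rational(538142, 3))) = Add(-122565, Rational(-538142, 3)) = Rational(-905837, 3)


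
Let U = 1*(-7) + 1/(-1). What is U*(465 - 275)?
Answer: -1520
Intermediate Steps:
U = -8 (U = -7 - 1 = -8)
U*(465 - 275) = -8*(465 - 275) = -8*190 = -1520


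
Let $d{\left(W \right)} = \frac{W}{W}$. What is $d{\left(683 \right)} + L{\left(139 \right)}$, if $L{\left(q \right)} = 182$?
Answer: $183$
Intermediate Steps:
$d{\left(W \right)} = 1$
$d{\left(683 \right)} + L{\left(139 \right)} = 1 + 182 = 183$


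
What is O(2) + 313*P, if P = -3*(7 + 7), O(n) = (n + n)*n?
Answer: -13138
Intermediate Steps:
O(n) = 2*n² (O(n) = (2*n)*n = 2*n²)
P = -42 (P = -3*14 = -42)
O(2) + 313*P = 2*2² + 313*(-42) = 2*4 - 13146 = 8 - 13146 = -13138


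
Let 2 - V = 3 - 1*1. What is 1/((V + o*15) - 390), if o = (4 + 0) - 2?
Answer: -1/360 ≈ -0.0027778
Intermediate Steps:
o = 2 (o = 4 - 2 = 2)
V = 0 (V = 2 - (3 - 1*1) = 2 - (3 - 1) = 2 - 1*2 = 2 - 2 = 0)
1/((V + o*15) - 390) = 1/((0 + 2*15) - 390) = 1/((0 + 30) - 390) = 1/(30 - 390) = 1/(-360) = -1/360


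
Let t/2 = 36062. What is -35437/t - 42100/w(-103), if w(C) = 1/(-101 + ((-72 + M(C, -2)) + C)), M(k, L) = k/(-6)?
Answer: 2357780334289/216372 ≈ 1.0897e+7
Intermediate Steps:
M(k, L) = -k/6 (M(k, L) = k*(-⅙) = -k/6)
w(C) = 1/(-173 + 5*C/6) (w(C) = 1/(-101 + ((-72 - C/6) + C)) = 1/(-101 + (-72 + 5*C/6)) = 1/(-173 + 5*C/6))
t = 72124 (t = 2*36062 = 72124)
-35437/t - 42100/w(-103) = -35437/72124 - 42100/(6/(-1038 + 5*(-103))) = -35437*1/72124 - 42100/(6/(-1038 - 515)) = -35437/72124 - 42100/(6/(-1553)) = -35437/72124 - 42100/(6*(-1/1553)) = -35437/72124 - 42100/(-6/1553) = -35437/72124 - 42100*(-1553/6) = -35437/72124 + 32690650/3 = 2357780334289/216372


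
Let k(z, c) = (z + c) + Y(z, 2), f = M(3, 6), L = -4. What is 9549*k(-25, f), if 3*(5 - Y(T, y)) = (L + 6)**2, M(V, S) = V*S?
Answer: -31830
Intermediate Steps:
M(V, S) = S*V
Y(T, y) = 11/3 (Y(T, y) = 5 - (-4 + 6)**2/3 = 5 - 1/3*2**2 = 5 - 1/3*4 = 5 - 4/3 = 11/3)
f = 18 (f = 6*3 = 18)
k(z, c) = 11/3 + c + z (k(z, c) = (z + c) + 11/3 = (c + z) + 11/3 = 11/3 + c + z)
9549*k(-25, f) = 9549*(11/3 + 18 - 25) = 9549*(-10/3) = -31830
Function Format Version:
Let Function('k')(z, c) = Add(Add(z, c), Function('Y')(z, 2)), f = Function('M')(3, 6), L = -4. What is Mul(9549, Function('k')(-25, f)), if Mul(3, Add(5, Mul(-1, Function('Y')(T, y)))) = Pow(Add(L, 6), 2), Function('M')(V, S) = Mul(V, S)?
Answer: -31830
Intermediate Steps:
Function('M')(V, S) = Mul(S, V)
Function('Y')(T, y) = Rational(11, 3) (Function('Y')(T, y) = Add(5, Mul(Rational(-1, 3), Pow(Add(-4, 6), 2))) = Add(5, Mul(Rational(-1, 3), Pow(2, 2))) = Add(5, Mul(Rational(-1, 3), 4)) = Add(5, Rational(-4, 3)) = Rational(11, 3))
f = 18 (f = Mul(6, 3) = 18)
Function('k')(z, c) = Add(Rational(11, 3), c, z) (Function('k')(z, c) = Add(Add(z, c), Rational(11, 3)) = Add(Add(c, z), Rational(11, 3)) = Add(Rational(11, 3), c, z))
Mul(9549, Function('k')(-25, f)) = Mul(9549, Add(Rational(11, 3), 18, -25)) = Mul(9549, Rational(-10, 3)) = -31830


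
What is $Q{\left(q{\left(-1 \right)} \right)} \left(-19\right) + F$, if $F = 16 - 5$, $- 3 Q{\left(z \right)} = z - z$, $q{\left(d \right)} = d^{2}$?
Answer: $11$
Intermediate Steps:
$Q{\left(z \right)} = 0$ ($Q{\left(z \right)} = - \frac{z - z}{3} = \left(- \frac{1}{3}\right) 0 = 0$)
$F = 11$ ($F = 16 - 5 = 11$)
$Q{\left(q{\left(-1 \right)} \right)} \left(-19\right) + F = 0 \left(-19\right) + 11 = 0 + 11 = 11$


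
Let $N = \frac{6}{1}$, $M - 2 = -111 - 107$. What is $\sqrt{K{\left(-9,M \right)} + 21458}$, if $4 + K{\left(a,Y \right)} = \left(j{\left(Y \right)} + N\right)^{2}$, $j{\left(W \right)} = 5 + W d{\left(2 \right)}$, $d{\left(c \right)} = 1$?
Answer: $\sqrt{63479} \approx 251.95$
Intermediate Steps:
$M = -216$ ($M = 2 - 218 = -216$)
$N = 6$ ($N = 6 \cdot 1 = 6$)
$j{\left(W \right)} = 5 + W$ ($j{\left(W \right)} = 5 + W 1 = 5 + W$)
$K{\left(a,Y \right)} = -4 + \left(11 + Y\right)^{2}$ ($K{\left(a,Y \right)} = -4 + \left(\left(5 + Y\right) + 6\right)^{2} = -4 + \left(11 + Y\right)^{2}$)
$\sqrt{K{\left(-9,M \right)} + 21458} = \sqrt{\left(-4 + \left(11 - 216\right)^{2}\right) + 21458} = \sqrt{\left(-4 + \left(-205\right)^{2}\right) + 21458} = \sqrt{\left(-4 + 42025\right) + 21458} = \sqrt{42021 + 21458} = \sqrt{63479}$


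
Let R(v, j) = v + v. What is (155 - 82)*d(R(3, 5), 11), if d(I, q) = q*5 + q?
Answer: 4818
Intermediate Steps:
R(v, j) = 2*v
d(I, q) = 6*q (d(I, q) = 5*q + q = 6*q)
(155 - 82)*d(R(3, 5), 11) = (155 - 82)*(6*11) = 73*66 = 4818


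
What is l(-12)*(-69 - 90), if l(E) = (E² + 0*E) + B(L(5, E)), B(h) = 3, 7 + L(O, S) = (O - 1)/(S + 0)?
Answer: -23373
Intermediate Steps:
L(O, S) = -7 + (-1 + O)/S (L(O, S) = -7 + (O - 1)/(S + 0) = -7 + (-1 + O)/S)
l(E) = 3 + E² (l(E) = (E² + 0*E) + 3 = (E² + 0) + 3 = E² + 3 = 3 + E²)
l(-12)*(-69 - 90) = (3 + (-12)²)*(-69 - 90) = (3 + 144)*(-159) = 147*(-159) = -23373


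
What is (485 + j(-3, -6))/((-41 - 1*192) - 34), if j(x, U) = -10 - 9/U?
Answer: -953/534 ≈ -1.7846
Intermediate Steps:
(485 + j(-3, -6))/((-41 - 1*192) - 34) = (485 + (-10 - 9/(-6)))/((-41 - 1*192) - 34) = (485 + (-10 - 9*(-1/6)))/((-41 - 192) - 34) = (485 + (-10 + 3/2))/(-233 - 34) = (485 - 17/2)/(-267) = (953/2)*(-1/267) = -953/534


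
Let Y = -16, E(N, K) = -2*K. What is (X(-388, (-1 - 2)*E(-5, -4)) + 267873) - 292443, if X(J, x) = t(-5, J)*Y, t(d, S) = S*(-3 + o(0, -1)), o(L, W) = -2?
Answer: -55610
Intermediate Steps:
t(d, S) = -5*S (t(d, S) = S*(-3 - 2) = S*(-5) = -5*S)
X(J, x) = 80*J (X(J, x) = -5*J*(-16) = 80*J)
(X(-388, (-1 - 2)*E(-5, -4)) + 267873) - 292443 = (80*(-388) + 267873) - 292443 = (-31040 + 267873) - 292443 = 236833 - 292443 = -55610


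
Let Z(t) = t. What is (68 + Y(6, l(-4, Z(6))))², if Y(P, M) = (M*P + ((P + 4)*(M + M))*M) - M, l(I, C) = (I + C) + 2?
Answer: 166464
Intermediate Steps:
l(I, C) = 2 + C + I (l(I, C) = (C + I) + 2 = 2 + C + I)
Y(P, M) = -M + M*P + 2*M²*(4 + P) (Y(P, M) = (M*P + ((4 + P)*(2*M))*M) - M = (M*P + (2*M*(4 + P))*M) - M = (M*P + 2*M²*(4 + P)) - M = -M + M*P + 2*M²*(4 + P))
(68 + Y(6, l(-4, Z(6))))² = (68 + (2 + 6 - 4)*(-1 + 6 + 8*(2 + 6 - 4) + 2*(2 + 6 - 4)*6))² = (68 + 4*(-1 + 6 + 8*4 + 2*4*6))² = (68 + 4*(-1 + 6 + 32 + 48))² = (68 + 4*85)² = (68 + 340)² = 408² = 166464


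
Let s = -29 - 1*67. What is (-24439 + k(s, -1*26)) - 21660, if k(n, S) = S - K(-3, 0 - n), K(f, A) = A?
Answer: -46221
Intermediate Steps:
s = -96 (s = -29 - 67 = -96)
k(n, S) = S + n (k(n, S) = S - (0 - n) = S - (-1)*n = S + n)
(-24439 + k(s, -1*26)) - 21660 = (-24439 + (-1*26 - 96)) - 21660 = (-24439 + (-26 - 96)) - 21660 = (-24439 - 122) - 21660 = -24561 - 21660 = -46221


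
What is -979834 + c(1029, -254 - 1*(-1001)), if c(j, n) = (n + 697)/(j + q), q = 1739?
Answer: -678044767/692 ≈ -9.7983e+5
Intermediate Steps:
c(j, n) = (697 + n)/(1739 + j) (c(j, n) = (n + 697)/(j + 1739) = (697 + n)/(1739 + j))
-979834 + c(1029, -254 - 1*(-1001)) = -979834 + (697 + (-254 - 1*(-1001)))/(1739 + 1029) = -979834 + (697 + (-254 + 1001))/2768 = -979834 + (697 + 747)/2768 = -979834 + (1/2768)*1444 = -979834 + 361/692 = -678044767/692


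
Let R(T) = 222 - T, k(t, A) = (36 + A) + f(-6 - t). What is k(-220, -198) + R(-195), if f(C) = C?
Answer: 469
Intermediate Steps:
k(t, A) = 30 + A - t (k(t, A) = (36 + A) + (-6 - t) = 30 + A - t)
k(-220, -198) + R(-195) = (30 - 198 - 1*(-220)) + (222 - 1*(-195)) = (30 - 198 + 220) + (222 + 195) = 52 + 417 = 469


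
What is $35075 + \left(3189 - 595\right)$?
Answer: $37669$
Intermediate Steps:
$35075 + \left(3189 - 595\right) = 35075 + 2594 = 37669$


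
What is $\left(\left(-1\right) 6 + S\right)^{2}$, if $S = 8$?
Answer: $4$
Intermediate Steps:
$\left(\left(-1\right) 6 + S\right)^{2} = \left(\left(-1\right) 6 + 8\right)^{2} = \left(-6 + 8\right)^{2} = 2^{2} = 4$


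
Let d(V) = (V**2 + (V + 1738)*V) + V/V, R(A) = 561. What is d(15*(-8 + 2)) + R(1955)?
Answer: -139658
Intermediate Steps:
d(V) = 1 + V**2 + V*(1738 + V) (d(V) = (V**2 + (1738 + V)*V) + 1 = (V**2 + V*(1738 + V)) + 1 = 1 + V**2 + V*(1738 + V))
d(15*(-8 + 2)) + R(1955) = (1 + 2*(15*(-8 + 2))**2 + 1738*(15*(-8 + 2))) + 561 = (1 + 2*(15*(-6))**2 + 1738*(15*(-6))) + 561 = (1 + 2*(-90)**2 + 1738*(-90)) + 561 = (1 + 2*8100 - 156420) + 561 = (1 + 16200 - 156420) + 561 = -140219 + 561 = -139658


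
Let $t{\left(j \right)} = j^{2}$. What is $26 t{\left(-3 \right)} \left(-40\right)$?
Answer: $-9360$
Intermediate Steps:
$26 t{\left(-3 \right)} \left(-40\right) = 26 \left(-3\right)^{2} \left(-40\right) = 26 \cdot 9 \left(-40\right) = 234 \left(-40\right) = -9360$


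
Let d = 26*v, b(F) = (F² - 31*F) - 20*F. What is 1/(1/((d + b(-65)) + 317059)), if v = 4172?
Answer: 433071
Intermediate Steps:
b(F) = F² - 51*F
d = 108472 (d = 26*4172 = 108472)
1/(1/((d + b(-65)) + 317059)) = 1/(1/((108472 - 65*(-51 - 65)) + 317059)) = 1/(1/((108472 - 65*(-116)) + 317059)) = 1/(1/((108472 + 7540) + 317059)) = 1/(1/(116012 + 317059)) = 1/(1/433071) = 433071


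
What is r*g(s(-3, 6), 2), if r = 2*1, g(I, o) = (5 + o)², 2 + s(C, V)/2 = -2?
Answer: 98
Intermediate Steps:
s(C, V) = -8 (s(C, V) = -4 + 2*(-2) = -4 - 4 = -8)
r = 2
r*g(s(-3, 6), 2) = 2*(5 + 2)² = 2*7² = 2*49 = 98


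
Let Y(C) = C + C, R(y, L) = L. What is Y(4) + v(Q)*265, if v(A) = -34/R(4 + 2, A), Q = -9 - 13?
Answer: 4593/11 ≈ 417.55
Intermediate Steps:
Y(C) = 2*C
Q = -22
v(A) = -34/A
Y(4) + v(Q)*265 = 2*4 - 34/(-22)*265 = 8 - 34*(-1/22)*265 = 8 + (17/11)*265 = 8 + 4505/11 = 4593/11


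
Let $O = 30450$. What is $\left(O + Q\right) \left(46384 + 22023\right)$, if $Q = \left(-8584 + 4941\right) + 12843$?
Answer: $2712337550$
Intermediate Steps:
$Q = 9200$ ($Q = -3643 + 12843 = 9200$)
$\left(O + Q\right) \left(46384 + 22023\right) = \left(30450 + 9200\right) \left(46384 + 22023\right) = 39650 \cdot 68407 = 2712337550$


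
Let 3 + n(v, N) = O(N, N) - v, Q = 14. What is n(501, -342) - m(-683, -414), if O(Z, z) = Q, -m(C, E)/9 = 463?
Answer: 3677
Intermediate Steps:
m(C, E) = -4167 (m(C, E) = -9*463 = -4167)
O(Z, z) = 14
n(v, N) = 11 - v (n(v, N) = -3 + (14 - v) = 11 - v)
n(501, -342) - m(-683, -414) = (11 - 1*501) - 1*(-4167) = (11 - 501) + 4167 = -490 + 4167 = 3677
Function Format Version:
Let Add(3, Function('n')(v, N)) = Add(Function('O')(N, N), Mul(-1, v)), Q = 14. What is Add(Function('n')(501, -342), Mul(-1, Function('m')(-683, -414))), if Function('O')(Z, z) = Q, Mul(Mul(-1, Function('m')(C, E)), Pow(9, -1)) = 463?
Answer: 3677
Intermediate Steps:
Function('m')(C, E) = -4167 (Function('m')(C, E) = Mul(-9, 463) = -4167)
Function('O')(Z, z) = 14
Function('n')(v, N) = Add(11, Mul(-1, v)) (Function('n')(v, N) = Add(-3, Add(14, Mul(-1, v))) = Add(11, Mul(-1, v)))
Add(Function('n')(501, -342), Mul(-1, Function('m')(-683, -414))) = Add(Add(11, Mul(-1, 501)), Mul(-1, -4167)) = Add(Add(11, -501), 4167) = Add(-490, 4167) = 3677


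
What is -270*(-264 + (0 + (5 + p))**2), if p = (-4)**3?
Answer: -868590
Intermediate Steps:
p = -64
-270*(-264 + (0 + (5 + p))**2) = -270*(-264 + (0 + (5 - 64))**2) = -270*(-264 + (0 - 59)**2) = -270*(-264 + (-59)**2) = -270*(-264 + 3481) = -270*3217 = -868590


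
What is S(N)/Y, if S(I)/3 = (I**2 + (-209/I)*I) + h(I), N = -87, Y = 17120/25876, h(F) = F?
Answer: 141147111/4280 ≈ 32978.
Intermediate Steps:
Y = 4280/6469 (Y = 17120*(1/25876) = 4280/6469 ≈ 0.66162)
S(I) = -627 + 3*I + 3*I**2 (S(I) = 3*((I**2 + (-209/I)*I) + I) = 3*((I**2 - 209) + I) = 3*((-209 + I**2) + I) = 3*(-209 + I + I**2) = -627 + 3*I + 3*I**2)
S(N)/Y = (-627 + 3*(-87) + 3*(-87)**2)/(4280/6469) = (-627 - 261 + 3*7569)*(6469/4280) = (-627 - 261 + 22707)*(6469/4280) = 21819*(6469/4280) = 141147111/4280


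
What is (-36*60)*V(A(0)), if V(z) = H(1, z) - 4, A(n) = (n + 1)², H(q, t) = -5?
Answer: 19440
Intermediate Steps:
A(n) = (1 + n)²
V(z) = -9 (V(z) = -5 - 4 = -9)
(-36*60)*V(A(0)) = -36*60*(-9) = -2160*(-9) = 19440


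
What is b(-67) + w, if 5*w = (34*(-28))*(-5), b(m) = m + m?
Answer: 818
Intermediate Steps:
b(m) = 2*m
w = 952 (w = ((34*(-28))*(-5))/5 = (-952*(-5))/5 = (1/5)*4760 = 952)
b(-67) + w = 2*(-67) + 952 = -134 + 952 = 818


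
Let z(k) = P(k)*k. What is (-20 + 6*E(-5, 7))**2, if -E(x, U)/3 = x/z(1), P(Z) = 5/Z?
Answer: 4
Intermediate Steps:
z(k) = 5 (z(k) = (5/k)*k = 5)
E(x, U) = -3*x/5
(-20 + 6*E(-5, 7))**2 = (-20 + 6*(-3/5*(-5)))**2 = (-20 + 6*3)**2 = (-20 + 18)**2 = (-2)**2 = 4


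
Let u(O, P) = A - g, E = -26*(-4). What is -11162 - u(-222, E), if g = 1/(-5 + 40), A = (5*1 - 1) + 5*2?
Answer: -391159/35 ≈ -11176.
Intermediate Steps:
E = 104
A = 14 (A = (5 - 1) + 10 = 4 + 10 = 14)
g = 1/35 ≈ 0.028571
u(O, P) = 489/35 (u(O, P) = 14 - 1*1/35 = 14 - 1/35 = 489/35)
-11162 - u(-222, E) = -11162 - 1*489/35 = -11162 - 489/35 = -391159/35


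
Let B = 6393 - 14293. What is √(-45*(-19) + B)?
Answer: I*√7045 ≈ 83.934*I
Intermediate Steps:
B = -7900
√(-45*(-19) + B) = √(-45*(-19) - 7900) = √(855 - 7900) = √(-7045) = I*√7045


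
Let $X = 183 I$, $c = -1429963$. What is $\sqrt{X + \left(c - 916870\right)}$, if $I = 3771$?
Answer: $2 i \sqrt{414185} \approx 1287.1 i$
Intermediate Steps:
$X = 690093$ ($X = 183 \cdot 3771 = 690093$)
$\sqrt{X + \left(c - 916870\right)} = \sqrt{690093 - 2346833} = \sqrt{-1656740} = 2 i \sqrt{414185}$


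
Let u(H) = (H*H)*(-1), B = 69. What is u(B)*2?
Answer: -9522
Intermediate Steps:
u(H) = -H**2 (u(H) = H**2*(-1) = -H**2)
u(B)*2 = -1*69**2*2 = -1*4761*2 = -4761*2 = -9522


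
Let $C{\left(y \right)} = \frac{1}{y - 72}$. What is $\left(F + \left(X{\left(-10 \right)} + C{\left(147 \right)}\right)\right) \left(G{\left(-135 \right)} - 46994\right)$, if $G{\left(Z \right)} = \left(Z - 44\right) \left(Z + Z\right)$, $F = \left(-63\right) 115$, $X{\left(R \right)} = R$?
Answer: $- \frac{726949664}{75} \approx -9.6927 \cdot 10^{6}$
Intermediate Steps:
$F = -7245$
$G{\left(Z \right)} = 2 Z \left(-44 + Z\right)$ ($G{\left(Z \right)} = \left(-44 + Z\right) 2 Z = 2 Z \left(-44 + Z\right)$)
$C{\left(y \right)} = \frac{1}{-72 + y}$
$\left(F + \left(X{\left(-10 \right)} + C{\left(147 \right)}\right)\right) \left(G{\left(-135 \right)} - 46994\right) = \left(-7245 - \left(10 - \frac{1}{-72 + 147}\right)\right) \left(2 \left(-135\right) \left(-44 - 135\right) - 46994\right) = \left(-7245 - \left(10 - \frac{1}{75}\right)\right) \left(2 \left(-135\right) \left(-179\right) - 46994\right) = \left(-7245 + \left(-10 + \frac{1}{75}\right)\right) \left(48330 - 46994\right) = \left(-7245 - \frac{749}{75}\right) 1336 = \left(- \frac{544124}{75}\right) 1336 = - \frac{726949664}{75}$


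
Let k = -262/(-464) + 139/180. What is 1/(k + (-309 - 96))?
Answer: -10440/4214243 ≈ -0.0024773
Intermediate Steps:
k = 13957/10440 (k = -262*(-1/464) + 139*(1/180) = 131/232 + 139/180 = 13957/10440 ≈ 1.3369)
1/(k + (-309 - 96)) = 1/(13957/10440 + (-309 - 96)) = 1/(13957/10440 - 405) = 1/(-4214243/10440) = -10440/4214243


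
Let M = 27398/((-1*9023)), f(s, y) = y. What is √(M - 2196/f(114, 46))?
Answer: 8*I*√697327087/29647 ≈ 7.1257*I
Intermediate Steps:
M = -3914/1289 (M = 27398/(-9023) = 27398*(-1/9023) = -3914/1289 ≈ -3.0365)
√(M - 2196/f(114, 46)) = √(-3914/1289 - 2196/46) = √(-3914/1289 - 2196*1/46) = √(-3914/1289 - 1098/23) = √(-1505344/29647) = 8*I*√697327087/29647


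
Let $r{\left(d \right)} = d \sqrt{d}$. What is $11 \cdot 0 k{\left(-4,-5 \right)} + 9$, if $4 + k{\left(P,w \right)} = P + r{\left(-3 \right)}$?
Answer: $9$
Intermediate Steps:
$r{\left(d \right)} = d^{\frac{3}{2}}$
$k{\left(P,w \right)} = -4 + P - 3 i \sqrt{3}$ ($k{\left(P,w \right)} = -4 + \left(P + \left(-3\right)^{\frac{3}{2}}\right) = -4 + \left(P - 3 i \sqrt{3}\right) = -4 + P - 3 i \sqrt{3}$)
$11 \cdot 0 k{\left(-4,-5 \right)} + 9 = 11 \cdot 0 \left(-4 - 4 - 3 i \sqrt{3}\right) + 9 = 11 \cdot 0 \left(-8 - 3 i \sqrt{3}\right) + 9 = 11 \cdot 0 + 9 = 0 + 9 = 9$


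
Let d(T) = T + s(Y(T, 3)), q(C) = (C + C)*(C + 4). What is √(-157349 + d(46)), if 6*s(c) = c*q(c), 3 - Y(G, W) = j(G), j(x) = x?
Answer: 2*I*√45335 ≈ 425.84*I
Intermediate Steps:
q(C) = 2*C*(4 + C) (q(C) = (2*C)*(4 + C) = 2*C*(4 + C))
Y(G, W) = 3 - G
s(c) = c²*(4 + c)/3 (s(c) = (c*(2*c*(4 + c)))/6 = (2*c²*(4 + c))/6 = c²*(4 + c)/3)
d(T) = T + (3 - T)²*(7 - T)/3 (d(T) = T + (3 - T)²*(4 + (3 - T))/3 = T + (3 - T)²*(7 - T)/3)
√(-157349 + d(46)) = √(-157349 + (46 + (-3 + 46)²*(7 - 1*46)/3)) = √(-157349 + (46 + (⅓)*43²*(7 - 46))) = √(-157349 + (46 + (⅓)*1849*(-39))) = √(-157349 + (46 - 24037)) = √(-157349 - 23991) = √(-181340) = 2*I*√45335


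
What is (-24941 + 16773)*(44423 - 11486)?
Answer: -269029416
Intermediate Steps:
(-24941 + 16773)*(44423 - 11486) = -8168*32937 = -269029416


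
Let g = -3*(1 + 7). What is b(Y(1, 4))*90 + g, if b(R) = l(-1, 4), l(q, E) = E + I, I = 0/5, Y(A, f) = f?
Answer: 336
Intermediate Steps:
I = 0 (I = 0*(⅕) = 0)
l(q, E) = E (l(q, E) = E + 0 = E)
g = -24 (g = -3*8 = -24)
b(R) = 4
b(Y(1, 4))*90 + g = 4*90 - 24 = 360 - 24 = 336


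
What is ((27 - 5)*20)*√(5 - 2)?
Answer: 440*√3 ≈ 762.10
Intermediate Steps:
((27 - 5)*20)*√(5 - 2) = (22*20)*√3 = 440*√3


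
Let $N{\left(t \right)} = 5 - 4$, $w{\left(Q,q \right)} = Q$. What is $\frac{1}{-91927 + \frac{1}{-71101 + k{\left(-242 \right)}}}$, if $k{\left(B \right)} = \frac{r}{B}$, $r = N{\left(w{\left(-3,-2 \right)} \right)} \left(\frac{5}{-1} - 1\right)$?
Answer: $- \frac{8603218}{790868021207} \approx -1.0878 \cdot 10^{-5}$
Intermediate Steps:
$N{\left(t \right)} = 1$ ($N{\left(t \right)} = 5 - 4 = 1$)
$r = -6$ ($r = 1 \left(\frac{5}{-1} - 1\right) = 1 \left(5 \left(-1\right) - 1\right) = 1 \left(-5 - 1\right) = 1 \left(-6\right) = -6$)
$k{\left(B \right)} = - \frac{6}{B}$
$\frac{1}{-91927 + \frac{1}{-71101 + k{\left(-242 \right)}}} = \frac{1}{-91927 + \frac{1}{-71101 - \frac{6}{-242}}} = \frac{1}{-91927 + \frac{1}{-71101 - - \frac{3}{121}}} = \frac{1}{-91927 + \frac{1}{-71101 + \frac{3}{121}}} = \frac{1}{-91927 + \frac{1}{- \frac{8603218}{121}}} = \frac{1}{-91927 - \frac{121}{8603218}} = \frac{1}{- \frac{790868021207}{8603218}} = - \frac{8603218}{790868021207}$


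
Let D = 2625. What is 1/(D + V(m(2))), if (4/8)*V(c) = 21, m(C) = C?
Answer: 1/2667 ≈ 0.00037495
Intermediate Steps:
V(c) = 42 (V(c) = 2*21 = 42)
1/(D + V(m(2))) = 1/(2625 + 42) = 1/2667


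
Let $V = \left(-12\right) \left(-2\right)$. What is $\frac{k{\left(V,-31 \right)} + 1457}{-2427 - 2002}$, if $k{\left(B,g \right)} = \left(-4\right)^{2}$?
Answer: $- \frac{1473}{4429} \approx -0.33258$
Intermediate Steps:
$V = 24$
$k{\left(B,g \right)} = 16$
$\frac{k{\left(V,-31 \right)} + 1457}{-2427 - 2002} = \frac{16 + 1457}{-2427 - 2002} = \frac{1473}{-4429} = 1473 \left(- \frac{1}{4429}\right) = - \frac{1473}{4429}$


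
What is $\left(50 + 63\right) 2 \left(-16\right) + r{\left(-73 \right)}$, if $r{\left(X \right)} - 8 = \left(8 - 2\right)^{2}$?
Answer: $-3572$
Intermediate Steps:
$r{\left(X \right)} = 44$ ($r{\left(X \right)} = 8 + \left(8 - 2\right)^{2} = 8 + 6^{2} = 8 + 36 = 44$)
$\left(50 + 63\right) 2 \left(-16\right) + r{\left(-73 \right)} = \left(50 + 63\right) 2 \left(-16\right) + 44 = 113 \left(-32\right) + 44 = -3616 + 44 = -3572$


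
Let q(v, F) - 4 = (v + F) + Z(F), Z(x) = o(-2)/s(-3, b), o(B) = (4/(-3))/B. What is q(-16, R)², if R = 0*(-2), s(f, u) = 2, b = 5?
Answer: 1225/9 ≈ 136.11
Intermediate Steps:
o(B) = -4/(3*B) (o(B) = (4*(-⅓))/B = -4/(3*B))
R = 0
Z(x) = ⅓ (Z(x) = -4/3/(-2)/2 = -4/3*(-½)*(½) = (⅔)*(½) = ⅓)
q(v, F) = 13/3 + F + v (q(v, F) = 4 + ((v + F) + ⅓) = 4 + ((F + v) + ⅓) = 4 + (⅓ + F + v) = 13/3 + F + v)
q(-16, R)² = (13/3 + 0 - 16)² = (-35/3)² = 1225/9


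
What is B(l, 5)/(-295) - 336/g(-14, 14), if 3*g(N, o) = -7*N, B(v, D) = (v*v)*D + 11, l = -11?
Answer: -25552/2065 ≈ -12.374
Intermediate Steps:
B(v, D) = 11 + D*v² (B(v, D) = v²*D + 11 = D*v² + 11 = 11 + D*v²)
g(N, o) = -7*N/3 (g(N, o) = (-7*N)/3 = -7*N/3)
B(l, 5)/(-295) - 336/g(-14, 14) = (11 + 5*(-11)²)/(-295) - 336/((-7/3*(-14))) = (11 + 5*121)*(-1/295) - 336/98/3 = (11 + 605)*(-1/295) - 336*3/98 = 616*(-1/295) - 72/7 = -616/295 - 72/7 = -25552/2065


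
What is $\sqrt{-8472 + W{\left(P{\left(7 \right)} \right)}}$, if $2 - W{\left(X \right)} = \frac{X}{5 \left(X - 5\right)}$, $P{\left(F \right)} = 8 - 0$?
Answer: $\frac{i \sqrt{1905870}}{15} \approx 92.036 i$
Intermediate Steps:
$P{\left(F \right)} = 8$ ($P{\left(F \right)} = 8 + 0 = 8$)
$W{\left(X \right)} = 2 - \frac{X}{-25 + 5 X}$ ($W{\left(X \right)} = 2 - \frac{X}{5 \left(X - 5\right)} = 2 - \frac{X}{5 \left(-5 + X\right)} = 2 - \frac{X}{-25 + 5 X}$)
$\sqrt{-8472 + W{\left(P{\left(7 \right)} \right)}} = \sqrt{-8472 + \frac{-50 + 9 \cdot 8}{5 \left(-5 + 8\right)}} = \sqrt{-8472 + \frac{-50 + 72}{5 \cdot 3}} = \sqrt{-8472 + \frac{1}{5} \cdot \frac{1}{3} \cdot 22} = \sqrt{-8472 + \frac{22}{15}} = \sqrt{- \frac{127058}{15}} = \frac{i \sqrt{1905870}}{15}$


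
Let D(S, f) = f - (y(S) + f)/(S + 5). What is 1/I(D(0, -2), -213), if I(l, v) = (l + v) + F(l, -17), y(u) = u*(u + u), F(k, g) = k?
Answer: -5/1081 ≈ -0.0046254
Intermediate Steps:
y(u) = 2*u**2 (y(u) = u*(2*u) = 2*u**2)
D(S, f) = f - (f + 2*S**2)/(5 + S) (D(S, f) = f - (2*S**2 + f)/(S + 5) = f - (f + 2*S**2)/(5 + S))
I(l, v) = v + 2*l (I(l, v) = (l + v) + l = v + 2*l)
1/I(D(0, -2), -213) = 1/(-213 + 2*((-2*0**2 + 4*(-2) + 0*(-2))/(5 + 0))) = 1/(-213 + 2*((-2*0 - 8 + 0)/5)) = 1/(-213 + 2*((0 - 8 + 0)/5)) = 1/(-213 + 2*((1/5)*(-8))) = 1/(-213 + 2*(-8/5)) = 1/(-213 - 16/5) = 1/(-1081/5) = -5/1081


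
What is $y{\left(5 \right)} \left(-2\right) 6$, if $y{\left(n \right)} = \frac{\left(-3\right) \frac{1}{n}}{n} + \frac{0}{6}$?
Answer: $\frac{36}{25} \approx 1.44$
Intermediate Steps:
$y{\left(n \right)} = - \frac{3}{n^{2}}$ ($y{\left(n \right)} = - \frac{3}{n^{2}} + 0 \cdot \frac{1}{6} = - \frac{3}{n^{2}} + 0 = - \frac{3}{n^{2}}$)
$y{\left(5 \right)} \left(-2\right) 6 = - \frac{3}{25} \left(-2\right) 6 = \left(-3\right) \frac{1}{25} \left(-2\right) 6 = \left(- \frac{3}{25}\right) \left(-2\right) 6 = \frac{6}{25} \cdot 6 = \frac{36}{25}$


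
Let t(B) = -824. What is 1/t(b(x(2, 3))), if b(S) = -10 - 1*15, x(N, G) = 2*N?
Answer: -1/824 ≈ -0.0012136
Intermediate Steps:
b(S) = -25 (b(S) = -10 - 15 = -25)
1/t(b(x(2, 3))) = 1/(-824) = -1/824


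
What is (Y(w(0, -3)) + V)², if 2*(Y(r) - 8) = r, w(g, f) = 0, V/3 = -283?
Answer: 707281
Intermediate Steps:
V = -849 (V = 3*(-283) = -849)
Y(r) = 8 + r/2
(Y(w(0, -3)) + V)² = ((8 + (½)*0) - 849)² = ((8 + 0) - 849)² = (8 - 849)² = (-841)² = 707281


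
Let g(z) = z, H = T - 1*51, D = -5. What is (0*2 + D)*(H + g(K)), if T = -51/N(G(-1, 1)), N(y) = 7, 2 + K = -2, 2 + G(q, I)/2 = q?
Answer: 2180/7 ≈ 311.43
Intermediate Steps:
G(q, I) = -4 + 2*q
K = -4 (K = -2 - 2 = -4)
T = -51/7 ≈ -7.2857
H = -408/7 (H = -51/7 - 1*51 = -51/7 - 51 = -408/7 ≈ -58.286)
(0*2 + D)*(H + g(K)) = (0*2 - 5)*(-408/7 - 4) = (0 - 5)*(-436/7) = -5*(-436/7) = 2180/7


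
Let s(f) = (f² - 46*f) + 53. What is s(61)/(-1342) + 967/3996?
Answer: -116837/243756 ≈ -0.47932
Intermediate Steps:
s(f) = 53 + f² - 46*f
s(61)/(-1342) + 967/3996 = (53 + 61² - 46*61)/(-1342) + 967/3996 = (53 + 3721 - 2806)*(-1/1342) + 967*(1/3996) = 968*(-1/1342) + 967/3996 = -44/61 + 967/3996 = -116837/243756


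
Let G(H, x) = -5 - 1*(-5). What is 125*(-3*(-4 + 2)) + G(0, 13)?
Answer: 750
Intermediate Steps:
G(H, x) = 0 (G(H, x) = -5 + 5 = 0)
125*(-3*(-4 + 2)) + G(0, 13) = 125*(-3*(-4 + 2)) + 0 = 125*(-3*(-2)) + 0 = 125*6 + 0 = 750 + 0 = 750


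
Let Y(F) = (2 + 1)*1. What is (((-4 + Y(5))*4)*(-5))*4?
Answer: 80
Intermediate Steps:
Y(F) = 3 (Y(F) = 3*1 = 3)
(((-4 + Y(5))*4)*(-5))*4 = (((-4 + 3)*4)*(-5))*4 = (-1*4*(-5))*4 = -4*(-5)*4 = 20*4 = 80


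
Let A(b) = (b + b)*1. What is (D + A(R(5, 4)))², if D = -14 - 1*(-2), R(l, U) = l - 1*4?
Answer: 100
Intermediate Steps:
R(l, U) = -4 + l (R(l, U) = l - 4 = -4 + l)
A(b) = 2*b (A(b) = (2*b)*1 = 2*b)
D = -12 (D = -14 + 2 = -12)
(D + A(R(5, 4)))² = (-12 + 2*(-4 + 5))² = (-12 + 2*1)² = (-12 + 2)² = (-10)² = 100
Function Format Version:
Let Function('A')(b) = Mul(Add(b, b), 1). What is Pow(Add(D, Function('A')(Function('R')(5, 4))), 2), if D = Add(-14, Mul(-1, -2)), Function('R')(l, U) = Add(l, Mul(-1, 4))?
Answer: 100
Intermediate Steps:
Function('R')(l, U) = Add(-4, l) (Function('R')(l, U) = Add(l, -4) = Add(-4, l))
Function('A')(b) = Mul(2, b) (Function('A')(b) = Mul(Mul(2, b), 1) = Mul(2, b))
D = -12 (D = Add(-14, 2) = -12)
Pow(Add(D, Function('A')(Function('R')(5, 4))), 2) = Pow(Add(-12, Mul(2, Add(-4, 5))), 2) = Pow(Add(-12, Mul(2, 1)), 2) = Pow(Add(-12, 2), 2) = Pow(-10, 2) = 100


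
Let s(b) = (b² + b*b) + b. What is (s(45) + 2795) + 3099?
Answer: 9989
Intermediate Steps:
s(b) = b + 2*b² (s(b) = (b² + b²) + b = 2*b² + b = b + 2*b²)
(s(45) + 2795) + 3099 = (45*(1 + 2*45) + 2795) + 3099 = (45*(1 + 90) + 2795) + 3099 = (45*91 + 2795) + 3099 = (4095 + 2795) + 3099 = 6890 + 3099 = 9989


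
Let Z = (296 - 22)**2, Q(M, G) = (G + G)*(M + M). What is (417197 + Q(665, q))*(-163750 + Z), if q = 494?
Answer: -153515709738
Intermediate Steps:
Q(M, G) = 4*G*M (Q(M, G) = (2*G)*(2*M) = 4*G*M)
Z = 75076 (Z = 274**2 = 75076)
(417197 + Q(665, q))*(-163750 + Z) = (417197 + 4*494*665)*(-163750 + 75076) = (417197 + 1314040)*(-88674) = 1731237*(-88674) = -153515709738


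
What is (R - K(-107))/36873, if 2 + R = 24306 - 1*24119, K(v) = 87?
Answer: 98/36873 ≈ 0.0026578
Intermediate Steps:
R = 185 (R = -2 + (24306 - 1*24119) = -2 + (24306 - 24119) = -2 + 187 = 185)
(R - K(-107))/36873 = (185 - 1*87)/36873 = (185 - 87)*(1/36873) = 98*(1/36873) = 98/36873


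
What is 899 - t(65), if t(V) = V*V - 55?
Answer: -3271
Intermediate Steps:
t(V) = -55 + V² (t(V) = V² - 55 = -55 + V²)
899 - t(65) = 899 - (-55 + 65²) = 899 - (-55 + 4225) = 899 - 1*4170 = 899 - 4170 = -3271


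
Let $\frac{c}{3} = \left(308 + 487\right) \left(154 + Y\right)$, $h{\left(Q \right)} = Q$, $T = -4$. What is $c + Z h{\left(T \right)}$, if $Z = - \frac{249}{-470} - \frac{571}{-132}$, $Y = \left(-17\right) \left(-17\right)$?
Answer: $\frac{8193433406}{7755} \approx 1.0565 \cdot 10^{6}$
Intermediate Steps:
$Y = 289$
$c = 1056555$ ($c = 3 \left(308 + 487\right) \left(154 + 289\right) = 3 \cdot 795 \cdot 443 = 3 \cdot 352185 = 1056555$)
$Z = \frac{150619}{31020}$ ($Z = \left(-249\right) \left(- \frac{1}{470}\right) - - \frac{571}{132} = \frac{249}{470} + \frac{571}{132} = \frac{150619}{31020} \approx 4.8555$)
$c + Z h{\left(T \right)} = 1056555 + \frac{150619}{31020} \left(-4\right) = 1056555 - \frac{150619}{7755} = \frac{8193433406}{7755}$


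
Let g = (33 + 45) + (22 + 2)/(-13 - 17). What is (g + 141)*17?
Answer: 18547/5 ≈ 3709.4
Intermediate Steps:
g = 386/5 (g = 78 + 24/(-30) = 78 + 24*(-1/30) = 78 - 4/5 = 386/5 ≈ 77.200)
(g + 141)*17 = (386/5 + 141)*17 = (1091/5)*17 = 18547/5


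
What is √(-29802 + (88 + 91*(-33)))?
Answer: I*√32717 ≈ 180.88*I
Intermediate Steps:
√(-29802 + (88 + 91*(-33))) = √(-29802 + (88 - 3003)) = √(-29802 - 2915) = √(-32717) = I*√32717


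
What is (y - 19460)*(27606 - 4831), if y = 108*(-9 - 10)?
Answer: -489935800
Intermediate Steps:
y = -2052 (y = 108*(-19) = -2052)
(y - 19460)*(27606 - 4831) = (-2052 - 19460)*(27606 - 4831) = -21512*22775 = -489935800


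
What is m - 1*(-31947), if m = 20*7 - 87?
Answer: 32000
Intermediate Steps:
m = 53 (m = 140 - 87 = 53)
m - 1*(-31947) = 53 - 1*(-31947) = 53 + 31947 = 32000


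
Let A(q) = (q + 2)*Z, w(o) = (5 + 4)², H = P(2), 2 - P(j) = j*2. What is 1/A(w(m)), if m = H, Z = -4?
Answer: -1/332 ≈ -0.0030120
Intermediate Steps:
P(j) = 2 - 2*j (P(j) = 2 - j*2 = 2 - 2*j)
H = -2 (H = 2 - 2*2 = 2 - 4 = -2)
m = -2
w(o) = 81 (w(o) = 9² = 81)
A(q) = -8 - 4*q (A(q) = (q + 2)*(-4) = (2 + q)*(-4) = -8 - 4*q)
1/A(w(m)) = 1/(-8 - 4*81) = 1/(-8 - 324) = 1/(-332) = -1/332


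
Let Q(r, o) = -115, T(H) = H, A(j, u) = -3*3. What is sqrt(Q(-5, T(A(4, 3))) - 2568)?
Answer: I*sqrt(2683) ≈ 51.798*I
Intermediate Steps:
A(j, u) = -9
sqrt(Q(-5, T(A(4, 3))) - 2568) = sqrt(-115 - 2568) = sqrt(-2683) = I*sqrt(2683)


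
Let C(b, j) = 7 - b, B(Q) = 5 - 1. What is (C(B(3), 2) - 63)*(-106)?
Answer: 6360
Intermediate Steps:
B(Q) = 4
(C(B(3), 2) - 63)*(-106) = ((7 - 1*4) - 63)*(-106) = ((7 - 4) - 63)*(-106) = (3 - 63)*(-106) = -60*(-106) = 6360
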